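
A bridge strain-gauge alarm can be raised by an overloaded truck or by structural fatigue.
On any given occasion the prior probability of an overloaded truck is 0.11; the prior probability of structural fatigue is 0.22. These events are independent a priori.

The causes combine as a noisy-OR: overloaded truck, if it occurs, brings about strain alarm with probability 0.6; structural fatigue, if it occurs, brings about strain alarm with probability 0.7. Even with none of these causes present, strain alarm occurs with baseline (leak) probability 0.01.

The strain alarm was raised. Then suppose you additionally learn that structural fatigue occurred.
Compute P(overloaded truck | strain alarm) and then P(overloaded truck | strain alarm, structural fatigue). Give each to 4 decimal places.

Under noisy-OR, P(strain alarm | causes) = 1 − (1−0.01)·∏(1−qᵢ) over the active causes.
Sum P(strain alarm|·) weighted by the priors over the 4 (overloaded truck, structural fatigue) configurations:
  P(strain alarm) = 0.01·0.89·0.78 + 0.703·0.89·0.22 + 0.604·0.11·0.78 + 0.8812·0.11·0.22
        = 0.006942 + 0.137647 + 0.051823 + 0.021325 = 0.217737
The terms with overloaded truck present sum to 0.073148, so
  P(overloaded truck | strain alarm) = 0.073148 / 0.217737 ≈ 0.3359

Now condition on the additional information:
By total probability over both values of overloaded truck:
  P(strain alarm | structural fatigue) = 0.703·0.89 + 0.8812·0.11
        = 0.625670 + 0.096932 = 0.722602
Configurations with overloaded truck contribute 0.096932, so
  P(overloaded truck | strain alarm, structural fatigue) = 0.096932 / 0.722602 ≈ 0.1341
The drop from 0.3359 to 0.1341 is the explaining-away (discounting) effect.

P(overloaded truck | strain alarm) ≈ 0.3359; P(overloaded truck | strain alarm, structural fatigue) ≈ 0.1341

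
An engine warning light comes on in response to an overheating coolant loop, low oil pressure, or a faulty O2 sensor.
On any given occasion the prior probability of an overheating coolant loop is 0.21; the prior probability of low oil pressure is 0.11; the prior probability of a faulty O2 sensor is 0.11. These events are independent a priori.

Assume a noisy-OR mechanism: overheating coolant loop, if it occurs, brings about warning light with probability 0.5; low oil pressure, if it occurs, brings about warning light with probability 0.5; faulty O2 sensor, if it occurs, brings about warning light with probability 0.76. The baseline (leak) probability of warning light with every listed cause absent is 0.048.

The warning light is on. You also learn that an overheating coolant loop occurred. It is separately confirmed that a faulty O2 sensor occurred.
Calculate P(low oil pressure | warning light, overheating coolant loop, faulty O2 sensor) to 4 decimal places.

P(low oil pressure | warning light, overheating coolant loop, faulty O2 sensor) ≈ 0.1163

Under noisy-OR, P(warning light | causes) = 1 − (1−0.048)·∏(1−qᵢ) over the active causes.
P(warning light | overheating coolant loop, faulty O2 sensor) = 0.88576×0.89 + 0.94288×0.11 = 0.788326 + 0.103717 = 0.892043
Of this, 0.103717 comes from 0.94288×0.11 (the low oil pressure=true cases).
Hence the posterior is 0.103717/0.892043 ≈ 0.1163.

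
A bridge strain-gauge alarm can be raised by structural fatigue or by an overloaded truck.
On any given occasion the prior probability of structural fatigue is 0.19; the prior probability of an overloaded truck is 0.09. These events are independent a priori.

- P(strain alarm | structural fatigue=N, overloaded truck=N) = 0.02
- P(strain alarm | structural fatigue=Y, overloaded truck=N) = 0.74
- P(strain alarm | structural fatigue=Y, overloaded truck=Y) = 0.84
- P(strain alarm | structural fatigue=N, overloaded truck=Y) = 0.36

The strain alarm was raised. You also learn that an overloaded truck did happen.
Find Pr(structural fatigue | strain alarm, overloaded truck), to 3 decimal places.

Pr(structural fatigue | strain alarm, overloaded truck) ≈ 0.354

For the numerator, keep only structural fatigue=true terms: 0.84·0.19 = 0.159600
Normalizer over all consistent configurations: 0.36·0.81 + 0.84·0.19 = 0.451200
Posterior = 0.159600 / 0.451200 ≈ 0.354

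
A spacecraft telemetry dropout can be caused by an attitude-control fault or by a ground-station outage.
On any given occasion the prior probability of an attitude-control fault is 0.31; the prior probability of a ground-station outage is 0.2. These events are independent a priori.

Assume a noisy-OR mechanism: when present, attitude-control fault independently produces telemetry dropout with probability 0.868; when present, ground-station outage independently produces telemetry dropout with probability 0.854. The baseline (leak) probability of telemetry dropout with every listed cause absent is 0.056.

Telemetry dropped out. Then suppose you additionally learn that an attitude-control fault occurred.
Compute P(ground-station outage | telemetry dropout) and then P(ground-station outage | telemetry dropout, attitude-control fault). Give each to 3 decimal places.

P(ground-station outage | telemetry dropout) ≈ 0.420; P(ground-station outage | telemetry dropout, attitude-control fault) ≈ 0.219

Under noisy-OR, P(telemetry dropout | causes) = 1 − (1−0.056)·∏(1−qᵢ) over the active causes.
P(telemetry dropout) = 0.056*0.69*0.8 + 0.862176*0.69*0.2 + 0.875392*0.31*0.8 + 0.981807*0.31*0.2 = 0.030912 + 0.118980 + 0.217097 + 0.060872 = 0.427861
Of this, 0.179852 comes from 0.118980 + 0.060872 (the ground-station outage=true cases).
P(ground-station outage | telemetry dropout) = 0.179852 / 0.427861 ≈ 0.420

Now also conditioning on attitude-control fault=true:
Numerator (weight on configurations with ground-station outage): 0.981807·0.2 = 0.196361
The normalizing constant is 0.875392·0.8 + 0.981807·0.2 = 0.896675
Posterior = 0.196361 / 0.896675 ≈ 0.219
The drop from 0.420 to 0.219 is the explaining-away (discounting) effect.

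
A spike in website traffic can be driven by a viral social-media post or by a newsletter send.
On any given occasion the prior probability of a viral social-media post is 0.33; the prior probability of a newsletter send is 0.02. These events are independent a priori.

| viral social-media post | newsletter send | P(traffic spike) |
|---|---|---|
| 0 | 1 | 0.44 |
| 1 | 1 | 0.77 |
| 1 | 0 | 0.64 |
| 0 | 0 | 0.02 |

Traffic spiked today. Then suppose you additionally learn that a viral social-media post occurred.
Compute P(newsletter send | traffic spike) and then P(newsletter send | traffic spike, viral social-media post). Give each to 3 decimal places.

P(newsletter send | traffic spike) ≈ 0.048; P(newsletter send | traffic spike, viral social-media post) ≈ 0.024

For the numerator, keep only newsletter send=true terms: 0.005896 + 0.005082 = 0.010978
The normalizing constant is 0.02*0.67*0.98 + 0.44*0.67*0.02 + 0.64*0.33*0.98 + 0.77*0.33*0.02 = 0.231086
Posterior = 0.010978 / 0.231086 ≈ 0.048

With the extra evidence:
P(traffic spike | viral social-media post) = 0.64·0.98 + 0.77·0.02 = 0.627200 + 0.015400 = 0.642600
The newsletter send-present share is 0.77·0.02 = 0.015400.
Hence the posterior is 0.015400/0.642600 ≈ 0.024.
— viral social-media post explains away the evidence for newsletter send.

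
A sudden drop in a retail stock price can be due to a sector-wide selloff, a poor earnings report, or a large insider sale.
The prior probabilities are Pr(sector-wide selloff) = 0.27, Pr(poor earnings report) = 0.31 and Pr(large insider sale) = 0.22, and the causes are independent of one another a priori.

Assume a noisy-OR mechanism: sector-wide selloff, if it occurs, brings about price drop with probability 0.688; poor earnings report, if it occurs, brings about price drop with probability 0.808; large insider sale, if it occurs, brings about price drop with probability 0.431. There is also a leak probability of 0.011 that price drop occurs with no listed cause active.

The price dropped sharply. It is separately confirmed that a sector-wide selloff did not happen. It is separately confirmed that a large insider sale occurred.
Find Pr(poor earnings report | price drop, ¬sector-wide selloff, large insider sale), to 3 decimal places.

Pr(poor earnings report | price drop, ¬sector-wide selloff, large insider sale) ≈ 0.478

Under noisy-OR, P(price drop | causes) = 1 − (1−0.011)·∏(1−qᵢ) over the active causes.
Enumerate both values of poor earnings report and weight by the priors:
  P(price drop | ¬sector-wide selloff, large insider sale) = 0.437259·0.69 + 0.891954·0.31
        = 0.301709 + 0.276506 = 0.578215
The terms with poor earnings report present sum to 0.276506, so
  P(poor earnings report | price drop, ¬sector-wide selloff, large insider sale) = 0.276506 / 0.578215 ≈ 0.478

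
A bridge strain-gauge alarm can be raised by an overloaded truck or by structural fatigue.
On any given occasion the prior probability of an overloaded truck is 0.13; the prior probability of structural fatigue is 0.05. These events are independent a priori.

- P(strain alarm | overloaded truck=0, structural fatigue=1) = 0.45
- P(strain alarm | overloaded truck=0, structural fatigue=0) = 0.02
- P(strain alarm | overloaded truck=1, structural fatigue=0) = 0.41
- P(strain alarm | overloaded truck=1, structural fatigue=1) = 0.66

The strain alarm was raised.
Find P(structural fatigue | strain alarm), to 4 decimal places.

Weight on structural fatigue=true, given the evidence: 0.019575 + 0.004290 = 0.023865
Normalizer over all consistent configurations: 0.02*0.87*0.95 + 0.45*0.87*0.05 + 0.41*0.13*0.95 + 0.66*0.13*0.05 = 0.091030
Posterior = 0.023865 / 0.091030 ≈ 0.2622

P(structural fatigue | strain alarm) ≈ 0.2622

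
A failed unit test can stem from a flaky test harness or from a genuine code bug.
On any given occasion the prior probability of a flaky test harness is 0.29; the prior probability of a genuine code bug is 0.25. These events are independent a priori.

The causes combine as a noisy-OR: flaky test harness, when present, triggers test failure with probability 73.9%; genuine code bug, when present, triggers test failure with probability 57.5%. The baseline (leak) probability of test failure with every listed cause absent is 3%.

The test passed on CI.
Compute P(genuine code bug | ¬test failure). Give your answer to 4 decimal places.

Under noisy-OR, P(test failure | causes) = 1 − (1−0.03)·∏(1−qᵢ) over the active causes.
P(¬test failure) = 0.97*0.71*0.75 + 0.41225*0.71*0.25 + 0.25317*0.29*0.75 + 0.107597*0.29*0.25 = 0.516525 + 0.073174 + 0.055064 + 0.007801 = 0.652564
The genuine code bug-present share is 0.073174 + 0.007801 = 0.080975.
P(genuine code bug | ¬test failure) = 0.080975 / 0.652564 ≈ 0.1241

P(genuine code bug | ¬test failure) ≈ 0.1241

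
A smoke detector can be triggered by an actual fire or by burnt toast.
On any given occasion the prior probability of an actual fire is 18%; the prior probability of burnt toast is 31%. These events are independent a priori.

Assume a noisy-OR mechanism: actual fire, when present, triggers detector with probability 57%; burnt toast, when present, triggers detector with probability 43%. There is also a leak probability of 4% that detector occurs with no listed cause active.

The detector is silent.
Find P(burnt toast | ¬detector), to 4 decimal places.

Under noisy-OR, P(detector | causes) = 1 − (1−0.04)·∏(1−qᵢ) over the active causes.
By total probability over the 4 (actual fire, burnt toast) configurations:
  P(¬detector) = 0.96·0.82·0.69 + 0.5472·0.82·0.31 + 0.4128·0.18·0.69 + 0.235296·0.18·0.31
        = 0.543168 + 0.139098 + 0.051270 + 0.013130 = 0.746666
The terms with burnt toast present sum to 0.152228, so
  P(burnt toast | ¬detector) = 0.152228 / 0.746666 ≈ 0.2039

P(burnt toast | ¬detector) ≈ 0.2039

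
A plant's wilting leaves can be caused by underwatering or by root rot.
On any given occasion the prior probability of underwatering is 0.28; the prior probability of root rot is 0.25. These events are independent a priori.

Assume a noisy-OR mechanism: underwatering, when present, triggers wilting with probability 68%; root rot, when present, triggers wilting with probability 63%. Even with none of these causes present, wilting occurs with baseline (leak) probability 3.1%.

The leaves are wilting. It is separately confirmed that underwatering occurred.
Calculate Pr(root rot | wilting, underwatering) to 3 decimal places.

Pr(root rot | wilting, underwatering) ≈ 0.300

Under noisy-OR, P(wilting | causes) = 1 − (1−0.031)·∏(1−qᵢ) over the active causes.
P(wilting | underwatering) = 0.68992×0.75 + 0.88527×0.25 = 0.517440 + 0.221318 = 0.738758
Restricting to configurations with root rot present: 0.88527×0.25 = 0.221318.
Hence the posterior is 0.221318/0.738758 ≈ 0.300.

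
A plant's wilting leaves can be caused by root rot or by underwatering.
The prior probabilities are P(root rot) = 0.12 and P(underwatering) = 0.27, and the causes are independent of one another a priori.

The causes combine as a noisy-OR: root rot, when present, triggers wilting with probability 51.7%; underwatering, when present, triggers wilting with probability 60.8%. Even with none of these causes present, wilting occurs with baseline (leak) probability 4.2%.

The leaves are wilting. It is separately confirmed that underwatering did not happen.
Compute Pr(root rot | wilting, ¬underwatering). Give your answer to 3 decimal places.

Under noisy-OR, P(wilting | causes) = 1 − (1−0.042)·∏(1−qᵢ) over the active causes.
P(wilting | ¬underwatering) = 0.042·0.88 + 0.537286·0.12 = 0.036960 + 0.064474 = 0.101434
Of this, 0.064474 comes from 0.537286·0.12 (the root rot=true cases).
P(root rot | wilting, ¬underwatering) = 0.064474 / 0.101434 ≈ 0.636

Pr(root rot | wilting, ¬underwatering) ≈ 0.636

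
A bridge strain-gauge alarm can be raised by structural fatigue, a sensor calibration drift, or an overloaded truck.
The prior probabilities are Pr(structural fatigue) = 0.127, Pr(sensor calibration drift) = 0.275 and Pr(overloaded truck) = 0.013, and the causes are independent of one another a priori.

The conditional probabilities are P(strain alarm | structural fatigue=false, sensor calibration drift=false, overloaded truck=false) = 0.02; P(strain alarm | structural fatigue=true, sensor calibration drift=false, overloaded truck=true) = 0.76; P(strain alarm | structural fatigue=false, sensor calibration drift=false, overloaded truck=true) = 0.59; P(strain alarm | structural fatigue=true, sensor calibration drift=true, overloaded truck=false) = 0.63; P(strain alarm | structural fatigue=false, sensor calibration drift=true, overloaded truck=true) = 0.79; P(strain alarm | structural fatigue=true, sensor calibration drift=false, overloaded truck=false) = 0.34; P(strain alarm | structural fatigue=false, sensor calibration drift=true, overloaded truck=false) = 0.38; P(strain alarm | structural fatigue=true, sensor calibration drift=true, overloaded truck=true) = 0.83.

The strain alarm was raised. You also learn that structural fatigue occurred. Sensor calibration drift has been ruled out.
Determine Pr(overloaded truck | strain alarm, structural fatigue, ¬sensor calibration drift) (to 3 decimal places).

Enumerate both values of overloaded truck and weight by the priors:
  P(strain alarm | structural fatigue, ¬sensor calibration drift) = 0.34·0.987 + 0.76·0.013
        = 0.335580 + 0.009880 = 0.345460
Keeping only the overloaded truck-present terms gives 0.009880, so
  P(overloaded truck | strain alarm, structural fatigue, ¬sensor calibration drift) = 0.009880 / 0.345460 ≈ 0.029

Pr(overloaded truck | strain alarm, structural fatigue, ¬sensor calibration drift) ≈ 0.029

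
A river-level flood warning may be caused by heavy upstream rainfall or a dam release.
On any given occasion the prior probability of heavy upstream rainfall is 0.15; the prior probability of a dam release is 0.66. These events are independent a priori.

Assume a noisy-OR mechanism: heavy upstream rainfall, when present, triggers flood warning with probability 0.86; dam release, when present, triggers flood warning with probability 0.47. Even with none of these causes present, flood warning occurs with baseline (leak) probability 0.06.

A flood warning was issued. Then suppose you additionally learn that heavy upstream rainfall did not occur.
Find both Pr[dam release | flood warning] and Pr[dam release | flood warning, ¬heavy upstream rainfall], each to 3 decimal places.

Under noisy-OR, P(flood warning | causes) = 1 − (1−0.06)·∏(1−qᵢ) over the active causes.
P(flood warning) = 0.06·0.85·0.34 + 0.5018·0.85·0.66 + 0.8684·0.15·0.34 + 0.930252·0.15·0.66 = 0.017340 + 0.281510 + 0.044288 + 0.092095 = 0.435233
Of this, 0.373605 comes from 0.281510 + 0.092095 (the dam release=true cases).
So P(dam release | flood warning) = 0.373605/0.435233 ≈ 0.858.

Now also conditioning on heavy upstream rainfall≠true:
Sum P(flood warning|·) weighted by the priors over both values of dam release:
  P(flood warning | ¬heavy upstream rainfall) = 0.06×0.34 + 0.5018×0.66
        = 0.020400 + 0.331188 = 0.351588
Keeping only the dam release-present terms gives 0.331188, so
  P(dam release | flood warning, ¬heavy upstream rainfall) = 0.331188 / 0.351588 ≈ 0.942
With heavy upstream rainfall excluded, dam release must carry more of the explanatory weight for the flood warning.

Pr[dam release | flood warning] ≈ 0.858; Pr[dam release | flood warning, ¬heavy upstream rainfall] ≈ 0.942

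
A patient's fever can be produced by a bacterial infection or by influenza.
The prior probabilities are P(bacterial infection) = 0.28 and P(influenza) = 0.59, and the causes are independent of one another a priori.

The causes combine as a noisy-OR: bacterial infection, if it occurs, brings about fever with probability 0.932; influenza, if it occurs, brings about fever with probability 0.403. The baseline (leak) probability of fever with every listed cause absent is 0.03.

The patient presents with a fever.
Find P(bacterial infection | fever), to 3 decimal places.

Under noisy-OR, P(fever | causes) = 1 − (1−0.03)·∏(1−qᵢ) over the active causes.
Weight on bacterial infection=true, given the evidence: 0.107228 + 0.158695 = 0.265923
Normalizer over all consistent configurations: 0.03·0.72·0.41 + 0.42091·0.72·0.59 + 0.93404·0.28·0.41 + 0.960622·0.28·0.59 = 0.453582
Posterior = 0.265923 / 0.453582 ≈ 0.586

P(bacterial infection | fever) ≈ 0.586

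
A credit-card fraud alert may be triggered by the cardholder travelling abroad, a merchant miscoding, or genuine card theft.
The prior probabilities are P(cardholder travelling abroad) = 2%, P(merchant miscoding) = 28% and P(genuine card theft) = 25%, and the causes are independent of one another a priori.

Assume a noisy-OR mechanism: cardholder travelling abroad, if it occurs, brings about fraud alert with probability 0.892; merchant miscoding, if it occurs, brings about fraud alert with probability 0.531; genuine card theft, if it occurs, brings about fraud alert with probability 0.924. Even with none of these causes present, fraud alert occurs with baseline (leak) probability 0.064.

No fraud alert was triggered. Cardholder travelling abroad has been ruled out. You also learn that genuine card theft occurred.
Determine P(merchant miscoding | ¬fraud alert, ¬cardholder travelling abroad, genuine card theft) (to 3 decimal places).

P(merchant miscoding | ¬fraud alert, ¬cardholder travelling abroad, genuine card theft) ≈ 0.154

Under noisy-OR, P(fraud alert | causes) = 1 − (1−0.064)·∏(1−qᵢ) over the active causes.
P(¬fraud alert | ¬cardholder travelling abroad, genuine card theft) = 0.071136·0.72 + 0.033363·0.28 = 0.051218 + 0.009342 = 0.060560
Of this, 0.009342 comes from 0.033363·0.28 (the merchant miscoding=true cases).
Hence the posterior is 0.009342/0.060560 ≈ 0.154.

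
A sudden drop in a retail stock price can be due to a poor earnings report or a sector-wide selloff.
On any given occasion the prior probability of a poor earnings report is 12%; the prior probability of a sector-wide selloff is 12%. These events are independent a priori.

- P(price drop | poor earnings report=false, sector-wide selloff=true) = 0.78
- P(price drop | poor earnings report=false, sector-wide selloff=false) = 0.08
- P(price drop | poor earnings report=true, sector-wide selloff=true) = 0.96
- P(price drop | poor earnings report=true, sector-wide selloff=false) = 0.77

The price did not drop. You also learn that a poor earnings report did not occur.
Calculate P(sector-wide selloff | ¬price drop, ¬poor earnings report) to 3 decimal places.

P(sector-wide selloff | ¬price drop, ¬poor earnings report) ≈ 0.032

P(¬price drop | ¬poor earnings report) = 0.92×0.88 + 0.22×0.12 = 0.809600 + 0.026400 = 0.836000
The sector-wide selloff-present share is 0.22×0.12 = 0.026400.
Hence the posterior is 0.026400/0.836000 ≈ 0.032.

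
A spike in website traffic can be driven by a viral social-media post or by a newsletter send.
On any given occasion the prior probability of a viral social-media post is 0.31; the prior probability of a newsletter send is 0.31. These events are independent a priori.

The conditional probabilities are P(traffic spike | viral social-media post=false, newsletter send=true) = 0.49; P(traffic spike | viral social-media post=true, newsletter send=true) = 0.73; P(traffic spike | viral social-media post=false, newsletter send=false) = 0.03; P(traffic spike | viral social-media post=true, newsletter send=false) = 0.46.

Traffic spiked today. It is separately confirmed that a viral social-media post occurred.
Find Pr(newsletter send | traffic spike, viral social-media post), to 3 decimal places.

Pr(newsletter send | traffic spike, viral social-media post) ≈ 0.416

Sum P(traffic spike|·) weighted by the priors over both values of newsletter send:
  P(traffic spike | viral social-media post) = 0.46·0.69 + 0.73·0.31
        = 0.317400 + 0.226300 = 0.543700
The terms with newsletter send present sum to 0.226300, so
  P(newsletter send | traffic spike, viral social-media post) = 0.226300 / 0.543700 ≈ 0.416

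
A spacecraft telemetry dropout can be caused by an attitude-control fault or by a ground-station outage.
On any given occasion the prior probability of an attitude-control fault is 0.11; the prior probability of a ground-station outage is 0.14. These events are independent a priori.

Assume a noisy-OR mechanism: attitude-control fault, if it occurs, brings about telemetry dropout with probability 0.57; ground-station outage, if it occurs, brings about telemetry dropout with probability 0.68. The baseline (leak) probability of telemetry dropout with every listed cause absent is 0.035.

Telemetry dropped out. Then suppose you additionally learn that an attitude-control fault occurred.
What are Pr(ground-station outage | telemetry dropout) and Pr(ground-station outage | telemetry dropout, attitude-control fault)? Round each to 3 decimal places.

Pr(ground-station outage | telemetry dropout) ≈ 0.548; Pr(ground-station outage | telemetry dropout, attitude-control fault) ≈ 0.194

Under noisy-OR, P(telemetry dropout | causes) = 1 − (1−0.035)·∏(1−qᵢ) over the active causes.
By total probability over the 4 (attitude-control fault, ground-station outage) configurations:
  P(telemetry dropout) = 0.035×0.89×0.86 + 0.6912×0.89×0.14 + 0.58505×0.11×0.86 + 0.867216×0.11×0.14
        = 0.026789 + 0.086124 + 0.055346 + 0.013355 = 0.181614
The terms with ground-station outage present sum to 0.099479, so
  P(ground-station outage | telemetry dropout) = 0.099479 / 0.181614 ≈ 0.548

Now also conditioning on attitude-control fault=true:
Numerator (weight on configurations with ground-station outage): 0.867216·0.14 = 0.121410
Denominator P(telemetry dropout | attitude-control fault): 0.58505·0.86 + 0.867216·0.14 = 0.624553
Posterior = 0.121410 / 0.624553 ≈ 0.194
The drop from 0.548 to 0.194 is the explaining-away (discounting) effect.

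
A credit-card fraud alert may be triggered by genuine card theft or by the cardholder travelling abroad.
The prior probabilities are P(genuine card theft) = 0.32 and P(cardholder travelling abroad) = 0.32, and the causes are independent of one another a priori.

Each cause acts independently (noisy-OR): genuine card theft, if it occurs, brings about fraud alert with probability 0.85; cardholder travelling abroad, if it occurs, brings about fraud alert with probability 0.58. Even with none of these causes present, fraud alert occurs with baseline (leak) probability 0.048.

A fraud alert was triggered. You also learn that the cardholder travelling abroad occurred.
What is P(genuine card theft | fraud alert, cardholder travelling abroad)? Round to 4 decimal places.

P(genuine card theft | fraud alert, cardholder travelling abroad) ≈ 0.4243

Under noisy-OR, P(fraud alert | causes) = 1 − (1−0.048)·∏(1−qᵢ) over the active causes.
P(fraud alert | cardholder travelling abroad) = 0.60016*0.68 + 0.940024*0.32 = 0.408109 + 0.300808 = 0.708917
Of this, 0.300808 comes from 0.940024*0.32 (the genuine card theft=true cases).
So P(genuine card theft | fraud alert, cardholder travelling abroad) = 0.300808/0.708917 ≈ 0.4243.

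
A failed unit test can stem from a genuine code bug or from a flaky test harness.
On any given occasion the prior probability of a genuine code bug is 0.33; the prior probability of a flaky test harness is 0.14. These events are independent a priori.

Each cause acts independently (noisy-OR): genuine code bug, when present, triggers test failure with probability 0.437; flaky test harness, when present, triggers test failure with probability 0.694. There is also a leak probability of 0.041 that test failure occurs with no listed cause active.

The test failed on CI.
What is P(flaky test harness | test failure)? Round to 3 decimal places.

Under noisy-OR, P(test failure | causes) = 1 − (1−0.041)·∏(1−qᵢ) over the active causes.
P(test failure) = 0.041·0.67·0.86 + 0.706546·0.67·0.14 + 0.460083·0.33·0.86 + 0.834785·0.33·0.14 = 0.023624 + 0.066274 + 0.130572 + 0.038567 = 0.259037
The flaky test harness-present share is 0.066274 + 0.038567 = 0.104841.
So P(flaky test harness | test failure) = 0.104841/0.259037 ≈ 0.405.

P(flaky test harness | test failure) ≈ 0.405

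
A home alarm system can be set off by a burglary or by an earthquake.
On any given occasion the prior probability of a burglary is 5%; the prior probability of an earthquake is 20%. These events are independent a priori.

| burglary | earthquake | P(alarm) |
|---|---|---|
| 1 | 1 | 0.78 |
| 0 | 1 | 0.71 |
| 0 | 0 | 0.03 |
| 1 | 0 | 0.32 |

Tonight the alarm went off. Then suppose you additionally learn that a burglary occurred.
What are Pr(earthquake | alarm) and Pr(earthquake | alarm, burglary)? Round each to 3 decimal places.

Pr(earthquake | alarm) ≈ 0.800; Pr(earthquake | alarm, burglary) ≈ 0.379

Numerator (weight on configurations with earthquake): 0.134900 + 0.007800 = 0.142700
Denominator P(alarm): 0.03·0.95·0.8 + 0.71·0.95·0.2 + 0.32·0.05·0.8 + 0.78·0.05·0.2 = 0.178300
Posterior = 0.142700 / 0.178300 ≈ 0.800

Now condition on the additional information:
Numerator (weight on configurations with earthquake): 0.78·0.2 = 0.156000
Normalizer over all consistent configurations: 0.32·0.8 + 0.78·0.2 = 0.412000
Posterior = 0.156000 / 0.412000 ≈ 0.379
— burglary explains away the evidence for earthquake.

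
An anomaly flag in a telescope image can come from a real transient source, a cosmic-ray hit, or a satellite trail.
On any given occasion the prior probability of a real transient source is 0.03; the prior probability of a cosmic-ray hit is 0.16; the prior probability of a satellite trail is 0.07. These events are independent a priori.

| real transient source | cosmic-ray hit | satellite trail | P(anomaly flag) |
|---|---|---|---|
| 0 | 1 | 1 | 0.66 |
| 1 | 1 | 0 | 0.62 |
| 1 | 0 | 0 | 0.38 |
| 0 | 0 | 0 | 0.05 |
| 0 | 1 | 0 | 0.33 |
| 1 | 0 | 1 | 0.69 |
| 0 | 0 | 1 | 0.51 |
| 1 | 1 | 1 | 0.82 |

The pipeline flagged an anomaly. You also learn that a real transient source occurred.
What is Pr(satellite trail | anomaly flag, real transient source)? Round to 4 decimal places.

Pr(satellite trail | anomaly flag, real transient source) ≈ 0.1134

Numerator (weight on configurations with satellite trail): 0.040572 + 0.009184 = 0.049756
Denominator P(anomaly flag | real transient source): 0.38·0.84·0.93 + 0.69·0.84·0.07 + 0.62·0.16·0.93 + 0.82·0.16·0.07 = 0.438868
P(satellite trail | anomaly flag, real transient source) = 0.049756/0.438868 ≈ 0.1134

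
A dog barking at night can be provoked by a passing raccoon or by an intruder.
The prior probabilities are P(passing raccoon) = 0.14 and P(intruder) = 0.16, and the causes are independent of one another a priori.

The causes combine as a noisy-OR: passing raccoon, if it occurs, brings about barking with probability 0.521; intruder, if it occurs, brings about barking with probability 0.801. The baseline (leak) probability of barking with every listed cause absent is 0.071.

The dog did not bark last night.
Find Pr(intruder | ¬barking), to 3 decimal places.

Pr(intruder | ¬barking) ≈ 0.037

Under noisy-OR, P(barking | causes) = 1 − (1−0.071)·∏(1−qᵢ) over the active causes.
P(¬barking) = 0.929×0.86×0.84 + 0.184871×0.86×0.16 + 0.444991×0.14×0.84 + 0.088553×0.14×0.16 = 0.671110 + 0.025438 + 0.052331 + 0.001984 = 0.750863
Restricting to configurations with intruder present: 0.025438 + 0.001984 = 0.027422.
Hence the posterior is 0.027422/0.750863 ≈ 0.037.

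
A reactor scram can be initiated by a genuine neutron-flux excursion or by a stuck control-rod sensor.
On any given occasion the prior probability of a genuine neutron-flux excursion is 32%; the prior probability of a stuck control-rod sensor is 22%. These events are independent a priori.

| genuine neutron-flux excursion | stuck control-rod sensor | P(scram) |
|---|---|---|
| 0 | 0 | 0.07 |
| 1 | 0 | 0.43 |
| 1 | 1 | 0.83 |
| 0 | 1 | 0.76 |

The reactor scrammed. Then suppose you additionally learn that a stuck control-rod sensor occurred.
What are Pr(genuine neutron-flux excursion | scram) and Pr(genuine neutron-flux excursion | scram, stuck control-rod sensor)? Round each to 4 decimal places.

Enumerate the 4 (genuine neutron-flux excursion, stuck control-rod sensor) configurations and weight by the priors:
  P(scram) = 0.07*0.68*0.78 + 0.76*0.68*0.22 + 0.43*0.32*0.78 + 0.83*0.32*0.22
        = 0.037128 + 0.113696 + 0.107328 + 0.058432 = 0.316584
The terms with genuine neutron-flux excursion present sum to 0.165760, so
  P(genuine neutron-flux excursion | scram) = 0.165760 / 0.316584 ≈ 0.5236

With the extra evidence:
By total probability over both values of genuine neutron-flux excursion:
  P(scram | stuck control-rod sensor) = 0.76·0.68 + 0.83·0.32
        = 0.516800 + 0.265600 = 0.782400
Keeping only the genuine neutron-flux excursion-present terms gives 0.265600, so
  P(genuine neutron-flux excursion | scram, stuck control-rod sensor) = 0.265600 / 0.782400 ≈ 0.3395

Pr(genuine neutron-flux excursion | scram) ≈ 0.5236; Pr(genuine neutron-flux excursion | scram, stuck control-rod sensor) ≈ 0.3395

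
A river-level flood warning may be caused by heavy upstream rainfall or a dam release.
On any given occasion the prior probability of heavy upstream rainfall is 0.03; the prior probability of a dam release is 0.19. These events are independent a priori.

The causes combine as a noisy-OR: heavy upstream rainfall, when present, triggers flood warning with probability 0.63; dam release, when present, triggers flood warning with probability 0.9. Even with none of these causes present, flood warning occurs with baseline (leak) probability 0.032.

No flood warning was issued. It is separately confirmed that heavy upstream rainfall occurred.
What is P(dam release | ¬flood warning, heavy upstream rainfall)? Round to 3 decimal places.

P(dam release | ¬flood warning, heavy upstream rainfall) ≈ 0.023

Under noisy-OR, P(flood warning | causes) = 1 − (1−0.032)·∏(1−qᵢ) over the active causes.
Numerator (weight on configurations with dam release): 0.035816×0.19 = 0.006805
Denominator P(¬flood warning | heavy upstream rainfall): 0.35816×0.81 + 0.035816×0.19 = 0.296915
P(dam release | ¬flood warning, heavy upstream rainfall) = 0.006805/0.296915 ≈ 0.023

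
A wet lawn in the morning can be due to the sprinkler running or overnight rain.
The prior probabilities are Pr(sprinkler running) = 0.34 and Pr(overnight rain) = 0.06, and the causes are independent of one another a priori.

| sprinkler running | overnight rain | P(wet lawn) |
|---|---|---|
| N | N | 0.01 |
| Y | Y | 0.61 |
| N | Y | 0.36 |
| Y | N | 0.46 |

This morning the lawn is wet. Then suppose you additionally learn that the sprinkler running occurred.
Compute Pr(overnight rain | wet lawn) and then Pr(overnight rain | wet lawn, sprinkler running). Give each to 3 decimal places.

Numerator (weight on configurations with overnight rain): 0.014256 + 0.012444 = 0.026700
Denominator P(wet lawn): 0.01*0.66*0.94 + 0.36*0.66*0.06 + 0.46*0.34*0.94 + 0.61*0.34*0.06 = 0.179920
P(overnight rain | wet lawn) = 0.026700/0.179920 ≈ 0.148

With the extra evidence:
P(wet lawn | sprinkler running) = 0.46·0.94 + 0.61·0.06 = 0.432400 + 0.036600 = 0.469000
The overnight rain-present share is 0.61·0.06 = 0.036600.
P(overnight rain | wet lawn, sprinkler running) = 0.036600 / 0.469000 ≈ 0.078
Conditioning on sprinkler running lowers the posterior on overnight rain: the classic explaining-away effect in a common-effect structure.

Pr(overnight rain | wet lawn) ≈ 0.148; Pr(overnight rain | wet lawn, sprinkler running) ≈ 0.078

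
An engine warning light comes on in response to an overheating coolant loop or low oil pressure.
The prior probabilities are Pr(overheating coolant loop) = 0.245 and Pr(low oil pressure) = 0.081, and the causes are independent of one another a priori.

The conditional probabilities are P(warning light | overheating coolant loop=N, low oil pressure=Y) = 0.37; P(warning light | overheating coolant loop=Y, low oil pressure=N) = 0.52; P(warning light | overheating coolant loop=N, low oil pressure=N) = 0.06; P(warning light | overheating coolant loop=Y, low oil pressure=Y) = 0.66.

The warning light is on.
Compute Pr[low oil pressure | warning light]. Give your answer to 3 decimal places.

For the numerator, keep only low oil pressure=true terms: 0.022627 + 0.013098 = 0.035725
The normalizing constant is 0.06*0.755*0.919 + 0.37*0.755*0.081 + 0.52*0.245*0.919 + 0.66*0.245*0.081 = 0.194437
P(low oil pressure | warning light) = 0.035725/0.194437 ≈ 0.184

Pr[low oil pressure | warning light] ≈ 0.184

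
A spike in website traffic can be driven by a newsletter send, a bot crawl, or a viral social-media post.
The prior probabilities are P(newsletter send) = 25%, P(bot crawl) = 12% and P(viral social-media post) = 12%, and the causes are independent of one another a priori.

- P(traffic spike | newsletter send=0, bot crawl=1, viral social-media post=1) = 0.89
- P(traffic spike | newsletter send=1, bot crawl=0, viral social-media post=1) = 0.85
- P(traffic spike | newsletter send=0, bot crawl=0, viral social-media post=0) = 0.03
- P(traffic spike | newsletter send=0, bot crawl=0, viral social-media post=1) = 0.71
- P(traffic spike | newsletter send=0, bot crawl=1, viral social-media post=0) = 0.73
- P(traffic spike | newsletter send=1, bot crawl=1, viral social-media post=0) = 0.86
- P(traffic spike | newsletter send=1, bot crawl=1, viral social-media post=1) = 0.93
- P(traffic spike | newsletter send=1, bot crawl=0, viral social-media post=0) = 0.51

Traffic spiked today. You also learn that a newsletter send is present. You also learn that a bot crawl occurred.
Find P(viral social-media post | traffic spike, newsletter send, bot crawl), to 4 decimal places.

For the numerator, keep only viral social-media post=true terms: 0.93*0.12 = 0.111600
The normalizing constant is 0.86*0.88 + 0.93*0.12 = 0.868400
P(viral social-media post | traffic spike, newsletter send, bot crawl) = 0.111600/0.868400 ≈ 0.1285

P(viral social-media post | traffic spike, newsletter send, bot crawl) ≈ 0.1285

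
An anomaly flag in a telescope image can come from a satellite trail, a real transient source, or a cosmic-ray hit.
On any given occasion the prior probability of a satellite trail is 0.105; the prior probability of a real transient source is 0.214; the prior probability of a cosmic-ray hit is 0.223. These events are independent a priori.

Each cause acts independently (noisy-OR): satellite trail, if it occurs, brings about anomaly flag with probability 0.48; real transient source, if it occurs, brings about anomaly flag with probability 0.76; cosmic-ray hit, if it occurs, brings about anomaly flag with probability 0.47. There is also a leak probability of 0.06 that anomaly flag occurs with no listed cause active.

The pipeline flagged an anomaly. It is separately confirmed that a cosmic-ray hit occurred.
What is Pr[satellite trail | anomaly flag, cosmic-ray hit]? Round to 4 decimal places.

Under noisy-OR, P(anomaly flag | causes) = 1 − (1−0.06)·∏(1−qᵢ) over the active causes.
P(anomaly flag | cosmic-ray hit) = 0.5018×0.895×0.786 + 0.880432×0.895×0.214 + 0.740936×0.105×0.786 + 0.937825×0.105×0.214 = 0.353001 + 0.168629 + 0.061149 + 0.021073 = 0.603852
Of this, 0.082222 comes from 0.061149 + 0.021073 (the satellite trail=true cases).
Hence the posterior is 0.082222/0.603852 ≈ 0.1362.

Pr[satellite trail | anomaly flag, cosmic-ray hit] ≈ 0.1362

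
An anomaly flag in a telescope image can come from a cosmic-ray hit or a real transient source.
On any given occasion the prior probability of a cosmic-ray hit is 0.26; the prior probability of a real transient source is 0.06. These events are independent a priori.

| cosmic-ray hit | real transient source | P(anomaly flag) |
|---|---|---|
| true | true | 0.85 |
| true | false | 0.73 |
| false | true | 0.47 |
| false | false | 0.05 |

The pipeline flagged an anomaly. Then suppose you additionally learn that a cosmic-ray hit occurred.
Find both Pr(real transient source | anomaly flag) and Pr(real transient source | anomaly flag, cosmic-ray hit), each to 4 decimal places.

Pr(real transient source | anomaly flag) ≈ 0.1380; Pr(real transient source | anomaly flag, cosmic-ray hit) ≈ 0.0692

Numerator (weight on configurations with real transient source): 0.020868 + 0.013260 = 0.034128
Normalizer over all consistent configurations: 0.05*0.74*0.94 + 0.47*0.74*0.06 + 0.73*0.26*0.94 + 0.85*0.26*0.06 = 0.247320
Posterior = 0.034128 / 0.247320 ≈ 0.1380

Now condition on the additional information:
Numerator (weight on configurations with real transient source): 0.85*0.06 = 0.051000
Normalizer over all consistent configurations: 0.73*0.94 + 0.85*0.06 = 0.737200
P(real transient source | anomaly flag, cosmic-ray hit) = 0.051000/0.737200 ≈ 0.0692
Conditioning on cosmic-ray hit lowers the posterior on real transient source: the classic explaining-away effect in a common-effect structure.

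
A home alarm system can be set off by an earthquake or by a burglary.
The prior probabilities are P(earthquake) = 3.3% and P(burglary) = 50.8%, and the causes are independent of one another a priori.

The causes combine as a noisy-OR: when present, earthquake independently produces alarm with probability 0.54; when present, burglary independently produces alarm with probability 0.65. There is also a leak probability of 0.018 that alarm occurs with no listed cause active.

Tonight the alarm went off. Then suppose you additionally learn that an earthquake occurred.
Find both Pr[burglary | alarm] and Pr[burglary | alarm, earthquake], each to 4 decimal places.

Under noisy-OR, P(alarm | causes) = 1 − (1−0.018)·∏(1−qᵢ) over the active causes.
For the numerator, keep only burglary=true terms: 0.322398 + 0.014114 = 0.336512
Denominator P(alarm): 0.018×0.967×0.492 + 0.6563×0.967×0.508 + 0.54828×0.033×0.492 + 0.841898×0.033×0.508 = 0.353978
P(burglary | alarm) = 0.336512/0.353978 ≈ 0.9507

Now condition on the additional information:
Weight on burglary=true, given the evidence: 0.841898*0.508 = 0.427684
Denominator P(alarm | earthquake): 0.54828*0.492 + 0.841898*0.508 = 0.697438
P(burglary | alarm, earthquake) = 0.427684/0.697438 ≈ 0.6132
— earthquake explains away the evidence for burglary.

Pr[burglary | alarm] ≈ 0.9507; Pr[burglary | alarm, earthquake] ≈ 0.6132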